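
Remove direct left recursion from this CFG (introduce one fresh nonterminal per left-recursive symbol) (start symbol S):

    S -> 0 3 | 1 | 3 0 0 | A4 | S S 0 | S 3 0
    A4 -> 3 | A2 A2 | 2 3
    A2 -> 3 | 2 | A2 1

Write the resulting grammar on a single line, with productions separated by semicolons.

S -> 0 3 S' | 1 S' | 3 0 0 S' | A4 S'; A4 -> 3 | A2 A2 | 2 3; A2 -> 3 A2' | 2 A2'; S' -> S 0 S' | 3 0 S' | ε; A2' -> 1 A2' | ε

Directly left-recursive nonterminals: S, A2.
For S: α = {S 0, 3 0}, β = {0 3, 1, 3 0 0, A4}. Rewrite as S → β S' and S' → α S' | ε.
For A2: α = {1}, β = {3, 2}. Rewrite as A2 → β A2' and A2' → α A2' | ε.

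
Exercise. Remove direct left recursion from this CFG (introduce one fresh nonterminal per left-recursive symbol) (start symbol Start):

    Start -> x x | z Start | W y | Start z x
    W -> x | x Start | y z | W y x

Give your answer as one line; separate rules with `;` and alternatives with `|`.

Left recursion appears on Start, W.
For Start: α = {z x}, β = {x x, z Start, W y}. Rewrite as Start → β Start1 and Start1 → α Start1 | ε.
For W: α = {y x}, β = {x, x Start, y z}. Rewrite as W → β W1 and W1 → α W1 | ε.

Start -> x x Start1 | z Start Start1 | W y Start1; W -> x W1 | x Start W1 | y z W1; Start1 -> z x Start1 | epsilon; W1 -> y x W1 | epsilon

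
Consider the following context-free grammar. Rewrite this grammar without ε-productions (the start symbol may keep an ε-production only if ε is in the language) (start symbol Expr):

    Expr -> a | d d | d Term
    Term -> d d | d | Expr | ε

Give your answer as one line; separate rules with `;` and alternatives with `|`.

Nullable set = {Term}.
ε ∉ L(G), so no ε-production is kept.
For each production, add variants omitting each subset of nullable occurrences: Expr → d Term gives d Term | d.

Expr -> a | d d | d Term | d; Term -> d d | d | Expr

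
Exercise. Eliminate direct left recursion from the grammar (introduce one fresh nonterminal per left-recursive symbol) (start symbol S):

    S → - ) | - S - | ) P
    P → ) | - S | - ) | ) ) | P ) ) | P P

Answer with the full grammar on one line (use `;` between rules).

S → - ) | - S - | ) P; P → ) P' | - S P' | - ) P' | ) ) P'; P' → ) ) P' | P P' | ε

Left recursion appears on P.
For P: α = {) ), P}, β = {), - S, - ), ) )}. Rewrite as P → β P' and P' → α P' | ε.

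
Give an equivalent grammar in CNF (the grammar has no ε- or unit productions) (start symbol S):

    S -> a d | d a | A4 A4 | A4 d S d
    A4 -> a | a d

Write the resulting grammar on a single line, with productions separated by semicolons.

S -> X1 X2 | X2 X1 | A4 A4 | A4 Y1; A4 -> a | X1 X2; X1 -> a; X2 -> d; Y1 -> X2 Y2; Y2 -> S X2

Introduce a nonterminal for each terminal appearing in a rule of length ≥ 2: X1 → a, X2 → d.
Binarize each right-hand side of length ≥ 3 by chaining fresh nonterminals (Y1, Y2, …): affected rules were S → A4 X2 S X2.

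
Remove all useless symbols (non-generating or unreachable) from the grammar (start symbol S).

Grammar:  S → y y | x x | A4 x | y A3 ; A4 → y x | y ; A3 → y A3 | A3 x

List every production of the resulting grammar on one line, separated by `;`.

Generating nonterminals: {A4, S}.
Reachable from S after that: {A4, S}.
Removed useless symbols: {A3} and every production mentioning them.

S → y y | x x | A4 x; A4 → y x | y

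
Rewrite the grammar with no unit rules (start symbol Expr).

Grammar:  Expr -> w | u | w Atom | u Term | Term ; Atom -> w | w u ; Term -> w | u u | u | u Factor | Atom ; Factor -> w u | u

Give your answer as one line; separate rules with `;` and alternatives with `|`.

Expr -> w | u u | u | u Factor | w u | w Atom | u Term; Atom -> w | w u; Term -> w | u u | u | u Factor | w u; Factor -> w u | u

Unit pairs: Expr ⇒* {Atom, Term}; Term ⇒* {Atom}.
Replace each nonterminal's rules with the union of the non-unit rules of every nonterminal it unit-derives.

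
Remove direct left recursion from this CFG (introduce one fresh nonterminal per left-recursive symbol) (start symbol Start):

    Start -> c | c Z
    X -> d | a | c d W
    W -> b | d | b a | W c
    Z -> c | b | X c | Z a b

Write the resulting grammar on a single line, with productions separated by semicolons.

Start -> c | c Z; X -> d | a | c d W; W -> b W1 | d W1 | b a W1; Z -> c Z1 | b Z1 | X c Z1; W1 -> c W1 | ε; Z1 -> a b Z1 | ε

Directly left-recursive nonterminals: W, Z.
For W: α = {c}, β = {b, d, b a}. Rewrite as W → β W1 and W1 → α W1 | ε.
For Z: α = {a b}, β = {c, b, X c}. Rewrite as Z → β Z1 and Z1 → α Z1 | ε.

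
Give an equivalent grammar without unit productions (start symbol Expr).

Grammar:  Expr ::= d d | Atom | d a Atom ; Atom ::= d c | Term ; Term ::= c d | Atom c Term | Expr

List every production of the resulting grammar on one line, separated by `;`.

Unit pairs: Atom ⇒* {Expr, Term}; Expr ⇒* {Atom, Term}; Term ⇒* {Atom, Expr}.
For each unit pair (A, B), copy every non-unit production of B to A, then drop all unit productions.

Expr ::= c d | Atom c Term | d c | d d | d a Atom; Atom ::= c d | Atom c Term | d c | d d | d a Atom; Term ::= c d | Atom c Term | d c | d d | d a Atom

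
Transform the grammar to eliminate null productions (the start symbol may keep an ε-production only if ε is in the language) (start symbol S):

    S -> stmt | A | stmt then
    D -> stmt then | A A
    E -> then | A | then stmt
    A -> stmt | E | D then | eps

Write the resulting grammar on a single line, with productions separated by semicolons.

S -> stmt | A | stmt then | eps; D -> stmt then | A A | A; E -> then | A | then stmt; A -> stmt | E | D then | then

The nullable symbols are {A, D, E, S}.
ε ∈ L(G) since S is nullable, so keep S → ε.
Expand every rule over subsets of its nullable positions: D → A A gives A A | A. A → D then gives D then | then.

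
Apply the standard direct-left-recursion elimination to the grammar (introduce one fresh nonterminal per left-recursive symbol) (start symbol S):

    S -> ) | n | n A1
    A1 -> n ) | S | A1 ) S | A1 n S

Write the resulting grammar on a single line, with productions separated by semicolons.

S -> ) | n | n A1; A1 -> n ) A1' | S A1'; A1' -> ) S A1' | n S A1' | epsilon

Directly left-recursive nonterminal: A1.
For A1: α = {) S, n S}, β = {n ), S}. Rewrite as A1 → β A1' and A1' → α A1' | ε.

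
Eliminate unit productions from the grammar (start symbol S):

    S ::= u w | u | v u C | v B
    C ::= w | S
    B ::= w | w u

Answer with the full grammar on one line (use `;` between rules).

S ::= u w | u | v u C | v B; C ::= w | u w | u | v u C | v B; B ::= w | w u

Unit pairs: C ⇒* {S}.
For each unit pair (A, B), copy every non-unit production of B to A, then drop all unit productions.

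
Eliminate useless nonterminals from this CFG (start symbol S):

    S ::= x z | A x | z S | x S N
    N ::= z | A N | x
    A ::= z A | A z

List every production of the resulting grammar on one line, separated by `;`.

S ::= x z | z S | x S N; N ::= z | x

Generating nonterminals: {N, S}.
Reachable from S after that: {N, S}.
Removed useless symbols: {A} and every production mentioning them.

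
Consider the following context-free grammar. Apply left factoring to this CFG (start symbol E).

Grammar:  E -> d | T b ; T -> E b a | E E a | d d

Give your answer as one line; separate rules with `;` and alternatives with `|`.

T has alternatives sharing prefix 'E': factor to T → E T' with T' → b a | E a.

E -> d | T b; T -> d d | E T'; T' -> b a | E a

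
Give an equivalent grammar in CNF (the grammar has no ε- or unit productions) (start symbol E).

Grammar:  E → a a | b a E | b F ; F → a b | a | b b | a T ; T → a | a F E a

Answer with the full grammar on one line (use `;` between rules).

Introduce a nonterminal for each terminal appearing in a rule of length ≥ 2: X1 → a, X2 → b.
Binarize each right-hand side of length ≥ 3 by chaining fresh nonterminals (Y1, Y2, …): affected rules were E → X2 X1 E; T → X1 F E X1.

E → X1 X1 | X2 Y1 | X2 F; F → X1 X2 | a | X2 X2 | X1 T; T → a | X1 Y2; X1 → a; X2 → b; Y1 → X1 E; Y2 → F Y3; Y3 → E X1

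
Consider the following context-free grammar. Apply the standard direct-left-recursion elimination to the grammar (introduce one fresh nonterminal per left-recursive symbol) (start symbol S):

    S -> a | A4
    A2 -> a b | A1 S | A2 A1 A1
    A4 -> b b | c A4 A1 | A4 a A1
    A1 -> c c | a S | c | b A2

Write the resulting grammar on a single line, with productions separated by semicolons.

S -> a | A4; A2 -> a b A2' | A1 S A2'; A4 -> b b A4' | c A4 A1 A4'; A1 -> c c | a S | c | b A2; A2' -> A1 A1 A2' | ε; A4' -> a A1 A4' | ε

A2, A4 are directly left-recursive.
For A2: α = {A1 A1}, β = {a b, A1 S}. Rewrite as A2 → β A2' and A2' → α A2' | ε.
For A4: α = {a A1}, β = {b b, c A4 A1}. Rewrite as A4 → β A4' and A4' → α A4' | ε.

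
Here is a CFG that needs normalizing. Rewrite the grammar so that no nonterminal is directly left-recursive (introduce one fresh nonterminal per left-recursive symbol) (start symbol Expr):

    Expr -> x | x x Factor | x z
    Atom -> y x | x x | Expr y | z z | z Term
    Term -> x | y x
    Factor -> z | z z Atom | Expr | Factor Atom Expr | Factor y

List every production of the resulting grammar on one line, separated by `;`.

Left recursion appears on Factor.
For Factor: α = {Atom Expr, y}, β = {z, z z Atom, Expr}. Rewrite as Factor → β Factor1 and Factor1 → α Factor1 | ε.

Expr -> x | x x Factor | x z; Atom -> y x | x x | Expr y | z z | z Term; Term -> x | y x; Factor -> z Factor1 | z z Atom Factor1 | Expr Factor1; Factor1 -> Atom Expr Factor1 | y Factor1 | eps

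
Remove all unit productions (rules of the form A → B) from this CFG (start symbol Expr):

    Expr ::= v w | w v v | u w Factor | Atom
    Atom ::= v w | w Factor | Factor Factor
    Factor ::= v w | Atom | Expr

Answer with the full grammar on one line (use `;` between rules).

Expr ::= v w | w Factor | Factor Factor | w v v | u w Factor; Atom ::= v w | w Factor | Factor Factor; Factor ::= v w | w Factor | Factor Factor | w v v | u w Factor

Unit pairs: Expr ⇒* {Atom}; Factor ⇒* {Atom, Expr}.
For each unit pair (A, B), copy every non-unit production of B to A, then drop all unit productions.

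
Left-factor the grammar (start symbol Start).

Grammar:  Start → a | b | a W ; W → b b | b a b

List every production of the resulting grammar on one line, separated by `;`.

Start → b | a Start1; W → b W1; Start1 → ε | W; W1 → b | a b

Start has alternatives sharing prefix 'a': factor to Start → a Start1 with Start1 → ε | W.
W has alternatives sharing prefix 'b': factor to W → b W1 with W1 → b | a b.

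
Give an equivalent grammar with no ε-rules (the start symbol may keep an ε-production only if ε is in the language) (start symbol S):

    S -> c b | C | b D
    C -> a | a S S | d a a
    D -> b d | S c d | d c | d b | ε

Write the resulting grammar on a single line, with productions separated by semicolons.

The nullable symbols are {D}.
ε ∉ L(G), so no ε-production is kept.
For each production, add variants omitting each subset of nullable occurrences: S → b D gives b D | b.

S -> c b | C | b D | b; C -> a | a S S | d a a; D -> b d | S c d | d c | d b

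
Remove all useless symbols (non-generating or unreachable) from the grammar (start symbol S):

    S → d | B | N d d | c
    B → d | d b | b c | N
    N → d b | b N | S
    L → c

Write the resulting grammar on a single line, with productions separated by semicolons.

S → d | B | N d d | c; B → d | d b | b c | N; N → d b | b N | S

Generating nonterminals: {B, L, N, S}.
Reachable from S after that: {B, N, S}.
Removed useless symbols: {L} and every production mentioning them.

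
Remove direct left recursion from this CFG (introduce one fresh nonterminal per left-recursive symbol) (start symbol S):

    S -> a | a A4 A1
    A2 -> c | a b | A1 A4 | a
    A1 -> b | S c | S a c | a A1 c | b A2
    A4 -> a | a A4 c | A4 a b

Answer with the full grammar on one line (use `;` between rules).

Directly left-recursive nonterminal: A4.
For A4: α = {a b}, β = {a, a A4 c}. Rewrite as A4 → β A4' and A4' → α A4' | ε.

S -> a | a A4 A1; A2 -> c | a b | A1 A4 | a; A1 -> b | S c | S a c | a A1 c | b A2; A4 -> a A4' | a A4 c A4'; A4' -> a b A4' | ε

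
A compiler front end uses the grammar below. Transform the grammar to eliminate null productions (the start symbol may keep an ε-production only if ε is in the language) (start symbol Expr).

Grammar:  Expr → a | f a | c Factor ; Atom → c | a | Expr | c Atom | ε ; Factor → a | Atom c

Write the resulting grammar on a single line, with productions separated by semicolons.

Nullable nonterminals: {Atom}.
ε ∉ L(G), so no ε-production is kept.
For each production, add variants omitting each subset of nullable occurrences: Factor → Atom c gives Atom c | c.

Expr → a | f a | c Factor; Atom → c | a | Expr | c Atom; Factor → a | Atom c | c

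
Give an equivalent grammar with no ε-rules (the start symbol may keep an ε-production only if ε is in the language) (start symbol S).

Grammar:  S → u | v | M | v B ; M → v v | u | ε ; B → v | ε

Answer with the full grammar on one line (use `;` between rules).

The nullable symbols are {B, M, S}.
ε ∈ L(G) since S is nullable, so keep S → ε.

S → u | v | M | v B | ε; M → v v | u; B → v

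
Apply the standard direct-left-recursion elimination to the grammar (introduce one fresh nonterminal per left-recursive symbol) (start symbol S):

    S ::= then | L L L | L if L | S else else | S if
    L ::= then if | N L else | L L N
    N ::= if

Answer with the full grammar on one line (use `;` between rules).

Directly left-recursive nonterminals: S, L.
For S: α = {else else, if}, β = {then, L L L, L if L}. Rewrite as S → β S' and S' → α S' | ε.
For L: α = {L N}, β = {then if, N L else}. Rewrite as L → β L' and L' → α L' | ε.

S ::= then S' | L L L S' | L if L S'; L ::= then if L' | N L else L'; N ::= if; S' ::= else else S' | if S' | epsilon; L' ::= L N L' | epsilon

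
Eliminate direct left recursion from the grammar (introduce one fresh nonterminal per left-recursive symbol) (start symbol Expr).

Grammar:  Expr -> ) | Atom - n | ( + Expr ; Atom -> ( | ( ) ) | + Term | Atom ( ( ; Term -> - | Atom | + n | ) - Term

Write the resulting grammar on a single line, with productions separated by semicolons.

Directly left-recursive nonterminal: Atom.
For Atom: α = {( (}, β = {(, ( ) ), + Term}. Rewrite as Atom → β Atom1 and Atom1 → α Atom1 | ε.

Expr -> ) | Atom - n | ( + Expr; Atom -> ( Atom1 | ( ) ) Atom1 | + Term Atom1; Term -> - | Atom | + n | ) - Term; Atom1 -> ( ( Atom1 | ε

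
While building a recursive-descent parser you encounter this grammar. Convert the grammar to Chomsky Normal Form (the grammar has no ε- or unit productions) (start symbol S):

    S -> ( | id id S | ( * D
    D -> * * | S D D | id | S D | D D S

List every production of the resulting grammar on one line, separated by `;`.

S -> ( | X1 Y1 | X2 Y2; D -> X3 X3 | S Y3 | id | S D | D Y4; X1 -> id; X2 -> (; X3 -> *; Y1 -> X1 S; Y2 -> X3 D; Y3 -> D D; Y4 -> D S

Introduce a nonterminal for each terminal appearing in a rule of length ≥ 2: X1 → id, X2 → (, X3 → *.
Binarize each right-hand side of length ≥ 3 by chaining fresh nonterminals (Y1, Y2, …): affected rules were S → X1 X1 S; S → X2 X3 D; D → S D D; D → D D S.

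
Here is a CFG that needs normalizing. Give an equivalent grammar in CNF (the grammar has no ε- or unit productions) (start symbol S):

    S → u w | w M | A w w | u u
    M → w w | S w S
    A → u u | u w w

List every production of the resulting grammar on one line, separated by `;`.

Introduce a nonterminal for each terminal appearing in a rule of length ≥ 2: X1 → u, X2 → w.
Binarize each right-hand side of length ≥ 3 by chaining fresh nonterminals (Y1, Y2, …): affected rules were S → A X2 X2; M → S X2 S; A → X1 X2 X2.

S → X1 X2 | X2 M | A Y1 | X1 X1; M → X2 X2 | S Y2; A → X1 X1 | X1 Y3; X1 → u; X2 → w; Y1 → X2 X2; Y2 → X2 S; Y3 → X2 X2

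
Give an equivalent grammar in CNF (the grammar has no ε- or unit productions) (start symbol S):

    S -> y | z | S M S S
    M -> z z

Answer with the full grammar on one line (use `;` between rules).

Introduce a nonterminal for each terminal appearing in a rule of length ≥ 2: X1 → z.
Binarize each right-hand side of length ≥ 3 by chaining fresh nonterminals (Y1, Y2, …): affected rules were S → S M S S.

S -> y | z | S Y1; M -> X1 X1; X1 -> z; Y1 -> M Y2; Y2 -> S S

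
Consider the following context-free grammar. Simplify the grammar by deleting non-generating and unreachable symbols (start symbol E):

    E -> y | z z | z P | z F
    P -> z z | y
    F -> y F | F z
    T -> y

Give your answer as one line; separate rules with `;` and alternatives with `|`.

E -> y | z z | z P; P -> z z | y

Generating nonterminals: {E, P, T}.
Reachable from E after that: {E, P}.
Removed useless symbols: {F, T} and every production mentioning them.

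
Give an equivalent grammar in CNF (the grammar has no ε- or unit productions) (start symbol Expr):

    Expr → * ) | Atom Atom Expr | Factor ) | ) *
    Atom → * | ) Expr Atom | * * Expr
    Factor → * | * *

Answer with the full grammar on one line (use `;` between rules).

Expr → X1 X2 | Atom Y1 | Factor X2 | X2 X1; Atom → * | X2 Y2 | X1 Y3; Factor → * | X1 X1; X1 → *; X2 → ); Y1 → Atom Expr; Y2 → Expr Atom; Y3 → X1 Expr

Introduce a nonterminal for each terminal appearing in a rule of length ≥ 2: X1 → *, X2 → ).
Binarize each right-hand side of length ≥ 3 by chaining fresh nonterminals (Y1, Y2, …): affected rules were Expr → Atom Atom Expr; Atom → X2 Expr Atom; Atom → X1 X1 Expr.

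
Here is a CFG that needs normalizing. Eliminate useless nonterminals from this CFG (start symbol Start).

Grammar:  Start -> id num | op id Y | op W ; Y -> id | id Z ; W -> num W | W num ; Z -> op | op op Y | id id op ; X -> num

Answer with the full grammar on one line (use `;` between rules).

Start -> id num | op id Y; Y -> id | id Z; Z -> op | op op Y | id id op

Generating nonterminals: {Start, X, Y, Z}.
Reachable from Start after that: {Start, Y, Z}.
Removed useless symbols: {W, X} and every production mentioning them.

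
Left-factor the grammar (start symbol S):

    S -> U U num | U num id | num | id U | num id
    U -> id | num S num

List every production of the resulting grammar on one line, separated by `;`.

S -> id U | U S' | num S''; U -> id | num S num; S' -> U num | num id; S'' -> ε | id

S has alternatives sharing prefix 'U': factor to S → U S' with S' → U num | num id.
S has alternatives sharing prefix 'num': factor to S → num S'' with S'' → ε | id.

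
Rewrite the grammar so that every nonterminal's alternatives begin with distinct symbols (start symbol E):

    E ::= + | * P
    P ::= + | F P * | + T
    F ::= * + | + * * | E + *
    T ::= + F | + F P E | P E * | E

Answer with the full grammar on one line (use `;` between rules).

P has alternatives sharing prefix '+': factor to P → + P' with P' → ε | T.
T has alternatives sharing prefix '+ F': factor to T → + F T' with T' → ε | P E.

E ::= + | * P; P ::= F P * | + P'; F ::= * + | + * * | E + *; T ::= P E * | E | + F T'; P' ::= ε | T; T' ::= ε | P E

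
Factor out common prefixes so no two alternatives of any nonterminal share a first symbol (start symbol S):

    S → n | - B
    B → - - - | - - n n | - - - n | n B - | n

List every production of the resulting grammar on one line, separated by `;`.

S → n | - B; B → - - B' | n B''; B' → n n | - B'''; B'' → B - | epsilon; B''' → epsilon | n

B has alternatives sharing prefix '- -': factor to B → - - B' with B' → - | n n | - n.
B has alternatives sharing prefix 'n': factor to B → n B'' with B'' → B - | ε.
B' has alternatives sharing prefix '-': factor to B' → - B''' with B''' → ε | n.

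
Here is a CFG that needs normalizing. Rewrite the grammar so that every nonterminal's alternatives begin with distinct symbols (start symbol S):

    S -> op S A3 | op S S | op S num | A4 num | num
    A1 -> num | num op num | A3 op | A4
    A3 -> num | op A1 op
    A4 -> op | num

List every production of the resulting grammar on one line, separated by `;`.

S has alternatives sharing prefix 'op S': factor to S → op S S' with S' → A3 | S | num.
A1 has alternatives sharing prefix 'num': factor to A1 → num A1' with A1' → ε | op num.

S -> A4 num | num | op S S'; A1 -> A3 op | A4 | num A1'; A3 -> num | op A1 op; A4 -> op | num; S' -> A3 | S | num; A1' -> ε | op num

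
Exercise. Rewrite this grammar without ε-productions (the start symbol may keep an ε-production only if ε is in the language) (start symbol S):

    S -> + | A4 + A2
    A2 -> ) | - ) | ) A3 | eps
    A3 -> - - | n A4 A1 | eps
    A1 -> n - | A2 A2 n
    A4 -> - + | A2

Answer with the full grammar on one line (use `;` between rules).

The nullable symbols are {A2, A3, A4}.
ε ∉ L(G), so no ε-production is kept.
Expand every rule over subsets of its nullable positions: S → A4 + A2 gives A4 + A2 | A4 + | + A2. A3 → n A4 A1 gives n A4 A1 | n A1. A1 → A2 A2 n gives A2 A2 n | A2 n | n.

S -> + | A4 + A2 | A4 + | + A2; A2 -> ) | - ) | ) A3; A3 -> - - | n A4 A1 | n A1; A1 -> n - | A2 A2 n | A2 n | n; A4 -> - + | A2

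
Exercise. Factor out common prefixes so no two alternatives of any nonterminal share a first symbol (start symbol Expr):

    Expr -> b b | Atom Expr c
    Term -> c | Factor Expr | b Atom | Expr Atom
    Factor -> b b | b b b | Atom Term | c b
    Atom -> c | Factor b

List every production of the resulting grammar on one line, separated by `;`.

Expr -> b b | Atom Expr c; Term -> c | Factor Expr | b Atom | Expr Atom; Factor -> Atom Term | c b | b b Factor1; Atom -> c | Factor b; Factor1 -> epsilon | b

Factor has alternatives sharing prefix 'b b': factor to Factor → b b Factor1 with Factor1 → ε | b.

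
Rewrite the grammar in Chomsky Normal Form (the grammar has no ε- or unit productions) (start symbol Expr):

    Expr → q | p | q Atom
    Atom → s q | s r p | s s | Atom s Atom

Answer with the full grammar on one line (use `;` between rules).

Introduce a nonterminal for each terminal appearing in a rule of length ≥ 2: X1 → q, X2 → s, X3 → r, X4 → p.
Binarize each right-hand side of length ≥ 3 by chaining fresh nonterminals (Y1, Y2, …): affected rules were Atom → X2 X3 X4; Atom → Atom X2 Atom.

Expr → q | p | X1 Atom; Atom → X2 X1 | X2 Y1 | X2 X2 | Atom Y2; X1 → q; X2 → s; X3 → r; X4 → p; Y1 → X3 X4; Y2 → X2 Atom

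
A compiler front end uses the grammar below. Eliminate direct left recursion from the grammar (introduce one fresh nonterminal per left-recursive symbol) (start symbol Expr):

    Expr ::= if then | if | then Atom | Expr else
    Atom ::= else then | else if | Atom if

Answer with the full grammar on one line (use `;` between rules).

Expr ::= if then Expr1 | if Expr1 | then Atom Expr1; Atom ::= else then Atom1 | else if Atom1; Expr1 ::= else Expr1 | ε; Atom1 ::= if Atom1 | ε

Left recursion appears on Expr, Atom.
For Expr: α = {else}, β = {if then, if, then Atom}. Rewrite as Expr → β Expr1 and Expr1 → α Expr1 | ε.
For Atom: α = {if}, β = {else then, else if}. Rewrite as Atom → β Atom1 and Atom1 → α Atom1 | ε.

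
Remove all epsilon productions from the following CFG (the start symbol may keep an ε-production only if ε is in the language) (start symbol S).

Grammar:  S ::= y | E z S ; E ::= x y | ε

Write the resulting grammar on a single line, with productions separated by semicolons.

S ::= y | E z S | z S; E ::= x y

Nullable nonterminals: {E}.
ε ∉ L(G), so no ε-production is kept.
Add the nullable-subset variants: S → E z S gives E z S | z S.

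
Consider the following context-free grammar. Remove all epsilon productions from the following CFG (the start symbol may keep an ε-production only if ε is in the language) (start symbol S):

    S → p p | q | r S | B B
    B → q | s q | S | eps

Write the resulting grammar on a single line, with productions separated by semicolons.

Nullable nonterminals: {B, S}.
ε ∈ L(G) since S is nullable, so keep S → ε.
Add the nullable-subset variants: S → r S gives r S | r. S → B B gives B B | B.

S → p p | q | r S | r | B B | B | ε; B → q | s q | S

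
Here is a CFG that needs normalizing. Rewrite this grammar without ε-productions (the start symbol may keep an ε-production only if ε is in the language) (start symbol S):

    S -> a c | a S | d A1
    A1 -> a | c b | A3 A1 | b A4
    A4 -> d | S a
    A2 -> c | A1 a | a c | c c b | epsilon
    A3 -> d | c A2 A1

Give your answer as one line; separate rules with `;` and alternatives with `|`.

The nullable symbols are {A2}.
ε ∉ L(G), so no ε-production is kept.
Expand every rule over subsets of its nullable positions: A3 → c A2 A1 gives c A2 A1 | c A1.

S -> a c | a S | d A1; A1 -> a | c b | A3 A1 | b A4; A4 -> d | S a; A2 -> c | A1 a | a c | c c b; A3 -> d | c A2 A1 | c A1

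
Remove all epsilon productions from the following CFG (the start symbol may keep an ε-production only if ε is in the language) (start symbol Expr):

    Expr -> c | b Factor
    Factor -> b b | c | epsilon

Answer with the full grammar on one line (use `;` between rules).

Nullable set = {Factor}.
ε ∉ L(G), so no ε-production is kept.
Expand every rule over subsets of its nullable positions: Expr → b Factor gives b Factor | b.

Expr -> c | b Factor | b; Factor -> b b | c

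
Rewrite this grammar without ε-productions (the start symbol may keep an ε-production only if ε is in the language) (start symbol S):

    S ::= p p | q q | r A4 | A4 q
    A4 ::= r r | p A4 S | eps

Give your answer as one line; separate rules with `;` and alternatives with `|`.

The nullable symbols are {A4}.
ε ∉ L(G), so no ε-production is kept.
Expand every rule over subsets of its nullable positions: S → r A4 gives r A4 | r. S → A4 q gives A4 q | q. A4 → p A4 S gives p A4 S | p S.

S ::= p p | q q | r A4 | r | A4 q | q; A4 ::= r r | p A4 S | p S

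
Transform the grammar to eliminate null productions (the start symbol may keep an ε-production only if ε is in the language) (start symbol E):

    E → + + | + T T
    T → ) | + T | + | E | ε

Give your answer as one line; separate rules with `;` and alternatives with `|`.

E → + + | + T T | + T | +; T → ) | + T | + | E

Nullable nonterminals: {T}.
ε ∉ L(G), so no ε-production is kept.
Expand every rule over subsets of its nullable positions: E → + T T gives + T T | + T | +. T → + T gives + T | +.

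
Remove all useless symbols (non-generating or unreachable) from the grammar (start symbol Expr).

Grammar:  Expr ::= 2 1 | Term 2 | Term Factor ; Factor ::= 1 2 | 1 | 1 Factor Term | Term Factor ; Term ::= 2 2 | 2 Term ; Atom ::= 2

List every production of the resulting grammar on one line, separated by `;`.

Generating nonterminals: {Atom, Expr, Factor, Term}.
Reachable from Expr after that: {Expr, Factor, Term}.
Removed useless symbols: {Atom} and every production mentioning them.

Expr ::= 2 1 | Term 2 | Term Factor; Factor ::= 1 2 | 1 | 1 Factor Term | Term Factor; Term ::= 2 2 | 2 Term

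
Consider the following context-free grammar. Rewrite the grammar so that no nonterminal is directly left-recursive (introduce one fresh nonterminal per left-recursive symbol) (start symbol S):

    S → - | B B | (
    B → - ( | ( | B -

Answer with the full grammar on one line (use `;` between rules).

S → - | B B | (; B → - ( B' | ( B'; B' → - B' | epsilon

Left recursion appears on B.
For B: α = {-}, β = {- (, (}. Rewrite as B → β B' and B' → α B' | ε.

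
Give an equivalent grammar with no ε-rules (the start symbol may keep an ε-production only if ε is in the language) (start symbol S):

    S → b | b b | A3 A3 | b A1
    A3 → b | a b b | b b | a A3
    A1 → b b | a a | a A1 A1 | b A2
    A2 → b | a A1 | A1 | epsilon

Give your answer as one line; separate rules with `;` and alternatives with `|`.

S → b | b b | A3 A3 | b A1; A3 → b | a b b | b b | a A3; A1 → b b | a a | a A1 A1 | b A2 | b; A2 → b | a A1 | A1

The nullable symbols are {A2}.
ε ∉ L(G), so no ε-production is kept.
Add the nullable-subset variants: A1 → b A2 gives b A2 | b.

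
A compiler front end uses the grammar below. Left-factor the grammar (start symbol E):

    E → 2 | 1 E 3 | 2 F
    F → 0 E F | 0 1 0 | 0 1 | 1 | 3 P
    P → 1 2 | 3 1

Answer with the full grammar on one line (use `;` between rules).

E has alternatives sharing prefix '2': factor to E → 2 E' with E' → ε | F.
F has alternatives sharing prefix '0': factor to F → 0 F' with F' → E F | 1 0 | 1.
F' has alternatives sharing prefix '1': factor to F' → 1 F'' with F'' → 0 | ε.

E → 1 E 3 | 2 E'; F → 1 | 3 P | 0 F'; P → 1 2 | 3 1; E' → ε | F; F' → E F | 1 F''; F'' → 0 | ε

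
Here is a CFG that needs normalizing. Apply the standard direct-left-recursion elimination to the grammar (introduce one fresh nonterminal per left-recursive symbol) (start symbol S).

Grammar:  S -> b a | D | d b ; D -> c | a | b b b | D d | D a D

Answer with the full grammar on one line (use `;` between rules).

D is directly left-recursive.
For D: α = {d, a D}, β = {c, a, b b b}. Rewrite as D → β D' and D' → α D' | ε.

S -> b a | D | d b; D -> c D' | a D' | b b b D'; D' -> d D' | a D D' | ε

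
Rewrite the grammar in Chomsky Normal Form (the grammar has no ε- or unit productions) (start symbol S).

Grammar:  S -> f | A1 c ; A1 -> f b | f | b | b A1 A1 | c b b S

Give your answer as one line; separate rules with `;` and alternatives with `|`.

S -> f | A1 X1; A1 -> X2 X3 | f | b | X3 Y1 | X1 Y2; X1 -> c; X2 -> f; X3 -> b; Y1 -> A1 A1; Y2 -> X3 Y3; Y3 -> X3 S

Introduce a nonterminal for each terminal appearing in a rule of length ≥ 2: X1 → c, X2 → f, X3 → b.
Binarize each right-hand side of length ≥ 3 by chaining fresh nonterminals (Y1, Y2, …): affected rules were A1 → X3 A1 A1; A1 → X1 X3 X3 S.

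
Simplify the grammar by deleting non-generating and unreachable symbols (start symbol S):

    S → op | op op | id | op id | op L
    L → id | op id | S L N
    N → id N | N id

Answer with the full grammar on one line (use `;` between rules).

Generating nonterminals: {L, S}.
Reachable from S after that: {L, S}.
Removed useless symbols: {N} and every production mentioning them.

S → op | op op | id | op id | op L; L → id | op id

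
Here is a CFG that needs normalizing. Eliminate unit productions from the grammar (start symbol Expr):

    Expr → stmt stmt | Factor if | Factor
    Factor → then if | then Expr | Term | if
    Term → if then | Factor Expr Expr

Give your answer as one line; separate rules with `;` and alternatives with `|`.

Unit pairs: Expr ⇒* {Factor, Term}; Factor ⇒* {Term}.
For each unit pair (A, B), copy every non-unit production of B to A, then drop all unit productions.

Expr → if then | Factor Expr Expr | then if | then Expr | if | stmt stmt | Factor if; Factor → if then | Factor Expr Expr | then if | then Expr | if; Term → if then | Factor Expr Expr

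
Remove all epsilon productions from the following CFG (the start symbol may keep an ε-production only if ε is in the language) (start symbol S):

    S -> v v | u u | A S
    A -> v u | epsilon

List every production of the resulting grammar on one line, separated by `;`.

S -> v v | u u | A S; A -> v u

The nullable symbols are {A}.
ε ∉ L(G), so no ε-production is kept.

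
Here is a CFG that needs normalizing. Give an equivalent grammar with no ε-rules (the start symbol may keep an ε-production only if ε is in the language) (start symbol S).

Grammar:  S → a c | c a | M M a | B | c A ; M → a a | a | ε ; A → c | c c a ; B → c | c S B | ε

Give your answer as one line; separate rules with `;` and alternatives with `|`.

S → a c | c a | M M a | M a | a | B | c A | ε; M → a a | a; A → c | c c a; B → c | c S B | c S | c B

Nullable nonterminals: {B, M, S}.
ε ∈ L(G) since S is nullable, so keep S → ε.
For each production, add variants omitting each subset of nullable occurrences: S → M M a gives M M a | M a | a. B → c S B gives c S B | c S | c B.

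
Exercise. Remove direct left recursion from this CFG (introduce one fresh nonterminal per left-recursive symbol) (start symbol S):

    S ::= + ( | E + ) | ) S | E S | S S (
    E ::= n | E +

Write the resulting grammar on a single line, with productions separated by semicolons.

Left recursion appears on S, E.
For S: α = {S (}, β = {+ (, E + ), ) S, E S}. Rewrite as S → β S' and S' → α S' | ε.
For E: α = {+}, β = {n}. Rewrite as E → β E' and E' → α E' | ε.

S ::= + ( S' | E + ) S' | ) S S' | E S S'; E ::= n E'; S' ::= S ( S' | ε; E' ::= + E' | ε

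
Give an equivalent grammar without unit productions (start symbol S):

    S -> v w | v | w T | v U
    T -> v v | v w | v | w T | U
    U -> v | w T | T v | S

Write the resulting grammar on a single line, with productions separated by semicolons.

Unit pairs: T ⇒* {S, U}; U ⇒* {S}.
Replace each nonterminal's rules with the union of the non-unit rules of every nonterminal it unit-derives.

S -> v w | v | w T | v U; T -> v | w T | T v | v w | v U | v v; U -> v | w T | T v | v w | v U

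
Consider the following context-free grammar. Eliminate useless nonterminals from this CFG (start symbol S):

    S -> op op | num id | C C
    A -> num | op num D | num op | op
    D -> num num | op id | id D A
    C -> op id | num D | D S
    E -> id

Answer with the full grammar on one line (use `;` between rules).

Generating nonterminals: {A, C, D, E, S}.
Reachable from S after that: {A, C, D, S}.
Removed useless symbols: {E} and every production mentioning them.

S -> op op | num id | C C; A -> num | op num D | num op | op; D -> num num | op id | id D A; C -> op id | num D | D S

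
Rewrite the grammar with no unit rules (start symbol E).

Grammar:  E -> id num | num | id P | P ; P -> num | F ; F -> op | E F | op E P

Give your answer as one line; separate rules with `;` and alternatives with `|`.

E -> id num | num | id P | op | E F | op E P; P -> op | E F | op E P | num; F -> op | E F | op E P

Unit pairs: E ⇒* {F, P}; P ⇒* {F}.
Replace each nonterminal's rules with the union of the non-unit rules of every nonterminal it unit-derives.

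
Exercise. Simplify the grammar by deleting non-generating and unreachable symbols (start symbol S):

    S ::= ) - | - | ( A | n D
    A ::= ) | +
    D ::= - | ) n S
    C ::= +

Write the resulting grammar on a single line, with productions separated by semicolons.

Generating nonterminals: {A, C, D, S}.
Reachable from S after that: {A, D, S}.
Removed useless symbols: {C} and every production mentioning them.

S ::= ) - | - | ( A | n D; A ::= ) | +; D ::= - | ) n S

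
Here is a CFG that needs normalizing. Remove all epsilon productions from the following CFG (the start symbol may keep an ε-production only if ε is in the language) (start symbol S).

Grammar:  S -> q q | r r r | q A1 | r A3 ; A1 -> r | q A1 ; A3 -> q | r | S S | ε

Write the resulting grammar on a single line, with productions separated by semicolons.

S -> q q | r r r | q A1 | r A3 | r; A1 -> r | q A1; A3 -> q | r | S S

The nullable symbols are {A3}.
ε ∉ L(G), so no ε-production is kept.
For each production, add variants omitting each subset of nullable occurrences: S → r A3 gives r A3 | r.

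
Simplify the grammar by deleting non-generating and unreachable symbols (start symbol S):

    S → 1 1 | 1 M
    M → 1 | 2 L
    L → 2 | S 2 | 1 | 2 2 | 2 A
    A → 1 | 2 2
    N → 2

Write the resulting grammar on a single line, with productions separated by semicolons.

S → 1 1 | 1 M; M → 1 | 2 L; L → 2 | S 2 | 1 | 2 2 | 2 A; A → 1 | 2 2

Generating nonterminals: {A, L, M, N, S}.
Reachable from S after that: {A, L, M, S}.
Removed useless symbols: {N} and every production mentioning them.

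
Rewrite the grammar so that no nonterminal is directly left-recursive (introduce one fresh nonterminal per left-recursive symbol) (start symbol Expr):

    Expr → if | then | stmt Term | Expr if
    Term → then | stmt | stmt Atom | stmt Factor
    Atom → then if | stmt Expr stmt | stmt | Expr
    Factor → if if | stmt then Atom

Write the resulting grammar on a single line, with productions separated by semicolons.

Expr → if Expr1 | then Expr1 | stmt Term Expr1; Term → then | stmt | stmt Atom | stmt Factor; Atom → then if | stmt Expr stmt | stmt | Expr; Factor → if if | stmt then Atom; Expr1 → if Expr1 | epsilon

Left recursion appears on Expr.
For Expr: α = {if}, β = {if, then, stmt Term}. Rewrite as Expr → β Expr1 and Expr1 → α Expr1 | ε.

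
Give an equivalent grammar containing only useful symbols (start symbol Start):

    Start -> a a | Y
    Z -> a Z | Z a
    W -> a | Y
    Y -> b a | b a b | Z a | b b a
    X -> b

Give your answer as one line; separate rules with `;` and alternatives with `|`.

Start -> a a | Y; Y -> b a | b a b | b b a

Generating nonterminals: {Start, W, X, Y}.
Reachable from Start after that: {Start, Y}.
Removed useless symbols: {W, X, Z} and every production mentioning them.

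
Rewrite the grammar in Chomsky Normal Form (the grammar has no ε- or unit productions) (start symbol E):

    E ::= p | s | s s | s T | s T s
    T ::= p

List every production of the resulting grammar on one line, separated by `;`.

Introduce a nonterminal for each terminal appearing in a rule of length ≥ 2: X1 → s.
Binarize each right-hand side of length ≥ 3 by chaining fresh nonterminals (Y1, Y2, …): affected rules were E → X1 T X1.

E ::= p | s | X1 X1 | X1 T | X1 Y1; T ::= p; X1 ::= s; Y1 ::= T X1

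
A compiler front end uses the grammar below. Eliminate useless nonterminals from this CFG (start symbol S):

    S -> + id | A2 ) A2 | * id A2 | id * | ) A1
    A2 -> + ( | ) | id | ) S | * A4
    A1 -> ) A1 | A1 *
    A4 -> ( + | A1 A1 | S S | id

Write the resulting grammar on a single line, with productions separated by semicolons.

S -> + id | A2 ) A2 | * id A2 | id *; A2 -> + ( | ) | id | ) S | * A4; A4 -> ( + | S S | id

Generating nonterminals: {A2, A4, S}.
Reachable from S after that: {A2, A4, S}.
Removed useless symbols: {A1} and every production mentioning them.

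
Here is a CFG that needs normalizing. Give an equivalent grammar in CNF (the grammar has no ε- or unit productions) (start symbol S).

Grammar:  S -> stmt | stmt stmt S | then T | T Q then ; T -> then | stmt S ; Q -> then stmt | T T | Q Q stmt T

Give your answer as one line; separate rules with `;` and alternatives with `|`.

Introduce a nonterminal for each terminal appearing in a rule of length ≥ 2: X1 → stmt, X2 → then.
Binarize each right-hand side of length ≥ 3 by chaining fresh nonterminals (Y1, Y2, …): affected rules were S → X1 X1 S; S → T Q X2; Q → Q Q X1 T.

S -> stmt | X1 Y1 | X2 T | T Y2; T -> then | X1 S; Q -> X2 X1 | T T | Q Y3; X1 -> stmt; X2 -> then; Y1 -> X1 S; Y2 -> Q X2; Y3 -> Q Y4; Y4 -> X1 T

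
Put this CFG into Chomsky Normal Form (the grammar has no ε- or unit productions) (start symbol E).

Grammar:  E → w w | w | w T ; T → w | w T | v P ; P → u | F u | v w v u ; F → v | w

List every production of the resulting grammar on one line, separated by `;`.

Introduce a nonterminal for each terminal appearing in a rule of length ≥ 2: X1 → w, X2 → v, X3 → u.
Binarize each right-hand side of length ≥ 3 by chaining fresh nonterminals (Y1, Y2, …): affected rules were P → X2 X1 X2 X3.

E → X1 X1 | w | X1 T; T → w | X1 T | X2 P; P → u | F X3 | X2 Y1; F → v | w; X1 → w; X2 → v; X3 → u; Y1 → X1 Y2; Y2 → X2 X3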